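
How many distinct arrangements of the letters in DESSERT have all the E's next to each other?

Treat the 2 copies of E as a single block. The multiset to arrange is then {EE, D, R, S, S, T}, 6 items in all.
That gives (6)!/(2!) = 360 arrangements.

360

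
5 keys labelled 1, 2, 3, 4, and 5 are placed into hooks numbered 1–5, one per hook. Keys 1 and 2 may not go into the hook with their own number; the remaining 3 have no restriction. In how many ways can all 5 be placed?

Let Aᵢ (for i ∈ {1, 2}) be the placements that put key i in its forbidden hook. Any j of these fix j positions, leaving (5−j)! ways to fill the rest, and there are C(2,j) ways to pick which j.
By inclusion–exclusion, the number of valid placements is Σ_{j=0}^{2} (−1)^j C(2,j)·(5−j)!.
Computing: 120 − 48 + 6 = 78.

78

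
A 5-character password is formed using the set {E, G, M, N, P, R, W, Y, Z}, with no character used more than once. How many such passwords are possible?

15120

This is a permutation of 5 out of 9: P(9,5) = 9!/4!.
That product is 9 × 8 × 7 × 6 × 5 = 15120.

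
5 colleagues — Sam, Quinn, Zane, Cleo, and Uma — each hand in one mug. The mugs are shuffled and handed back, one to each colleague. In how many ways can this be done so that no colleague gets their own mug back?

Count assignments avoiding every fixed point. For any j of the 5 colleagues fixed to their own mug, the other 5−j can be arranged in (5−j)! ways.
By inclusion–exclusion this is Σ_{j=0}^{5} (−1)^j C(5,j)·(5−j)!.
Computing: 120 − 120 + 60 − 20 + 5 − 1 = 44.

44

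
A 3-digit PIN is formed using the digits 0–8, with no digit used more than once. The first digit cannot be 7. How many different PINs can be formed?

The first digit has 9−1 = 8 choices (anything except 7).
The remaining 2 digits are filled from the other 8 symbols without repetition: 8 × 7 = 56.
Total: 8 × 56 = 448.

448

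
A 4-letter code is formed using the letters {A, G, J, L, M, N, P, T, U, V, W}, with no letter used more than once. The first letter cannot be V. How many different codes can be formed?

The first letter has 11−1 = 10 choices (anything except V).
The remaining 3 letters are filled from the other 10 symbols without repetition: 10 × 9 × 8 = 720.
Total: 10 × 720 = 7200.

7200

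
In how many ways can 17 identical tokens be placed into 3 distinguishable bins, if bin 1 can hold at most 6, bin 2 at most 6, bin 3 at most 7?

By stars and bars, unrestricted non-negative solutions to x_1+…+x_3 = 17 number C(17+2,2) = 171.
Subtract solutions that violate a single cap (substitute x_i' = x_i − (cap_i+1)): x_1 ≥ 7 gives C(12,2) = 66; x_2 ≥ 7 gives C(12,2) = 66; x_3 ≥ 8 gives C(11,2) = 55. Together 187.
Add back pairs where two caps are both exceeded: 10 + 6 + 6 = 22.
By inclusion–exclusion the count is 171 − 187 + 22 = 6.

6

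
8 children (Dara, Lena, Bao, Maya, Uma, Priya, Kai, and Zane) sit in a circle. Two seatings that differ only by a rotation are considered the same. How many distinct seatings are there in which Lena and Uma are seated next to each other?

1440

Treat {Lena, Uma} as one unit (2 internal orders) and seat the resulting 7 units around the table: (6)! circular arrangements.
So 2 × (6)! = 2 × 720 = 1440.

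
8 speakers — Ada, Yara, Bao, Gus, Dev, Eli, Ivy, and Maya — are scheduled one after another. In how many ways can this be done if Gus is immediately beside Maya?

Place the 6 others and the Gus-Maya pair as 7 objects in a line; the pair has 2 internal arrangements.
That gives 2 × 7! = 2 × 5040 = 10080.

10080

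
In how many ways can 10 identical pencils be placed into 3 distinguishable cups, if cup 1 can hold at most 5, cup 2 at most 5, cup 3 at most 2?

6

By stars and bars, unrestricted non-negative solutions to x_1+…+x_3 = 10 number C(10+2,2) = 66.
Subtract solutions that violate a single cap (substitute x_i' = x_i − (cap_i+1)): x_1 ≥ 6 gives C(6,2) = 15; x_2 ≥ 6 gives C(6,2) = 15; x_3 ≥ 3 gives C(9,2) = 36. Together 66.
Add back pairs where two caps are both exceeded: 0 + 3 + 3 = 6.
By inclusion–exclusion the count is 66 − 66 + 6 = 6.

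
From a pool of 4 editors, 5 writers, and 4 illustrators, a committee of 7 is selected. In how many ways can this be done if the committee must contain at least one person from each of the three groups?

Total 7-person selections from all 13: C(13,7) = 1716.
Selections missing a whole group: no editors → C(9,7) = 36; no writers → C(8,7) = 8; no illustrators → C(9,7) = 36.
Add back selections omitting two groups (i.e. drawn from a single group): C(4,7) + C(5,7) + C(4,7) = 0.
By inclusion–exclusion: 1716 − 80 + 0 = 1636.

1636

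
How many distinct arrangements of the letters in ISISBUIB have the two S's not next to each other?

Total arrangements of ISISBUIB: 8!/(3!·2!·2!) = 1680.
If the two S's are adjacent, glue them into one block, leaving 7 items to arrange: (7)!/(3!·2!) = 420 ways.
Subtracting, 1680 − 420 = 1260 arrangements keep the S's apart.

1260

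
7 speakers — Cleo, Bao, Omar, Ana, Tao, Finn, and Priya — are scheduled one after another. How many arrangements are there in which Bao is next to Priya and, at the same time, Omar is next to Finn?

Treat {Bao,Priya} as one block (2 orders) and {Omar,Finn} as another (2 orders).
That leaves 5 units to arrange: 2 × 2 × 5! = 4 × 120 = 480.

480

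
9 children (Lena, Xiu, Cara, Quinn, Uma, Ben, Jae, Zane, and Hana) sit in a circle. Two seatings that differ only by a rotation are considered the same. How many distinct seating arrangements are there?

Seat Lena anywhere (absorbing the rotational symmetry), then permute the other 8: (8)! = 40320.

40320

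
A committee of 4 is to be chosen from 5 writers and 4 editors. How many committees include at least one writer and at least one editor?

120

Total 4-person selections from all 9: C(9,4) = 126.
Selections missing a whole group: no writers → C(4,4) = 1; no editors → C(5,4) = 5.
Both groups omitted at once is impossible, so 126 − 6 = 120.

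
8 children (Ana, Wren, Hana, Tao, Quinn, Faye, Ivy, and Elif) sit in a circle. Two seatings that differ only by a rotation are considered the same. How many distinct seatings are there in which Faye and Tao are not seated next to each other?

All circular seatings of 8 people number (7)! = 5040.
Those with Faye next to Tao: fuse the pair into one unit and seat 7 units around a circle — 2·(6)! = 1440.
Subtracting, 5040 − 1440 = 3600.

3600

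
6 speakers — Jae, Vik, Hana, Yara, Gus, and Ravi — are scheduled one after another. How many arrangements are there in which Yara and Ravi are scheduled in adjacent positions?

240

Treat {Yara, Ravi} as a single unit. There are 5 units to order, and the pair itself can be ordered 2 ways.
So the count is 2·(5)! = 240.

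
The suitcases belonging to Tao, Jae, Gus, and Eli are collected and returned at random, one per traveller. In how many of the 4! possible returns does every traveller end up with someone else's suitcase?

9

Count assignments avoiding every fixed point. For any j of the 4 travellers fixed to their own suitcase, the other 4−j can be arranged in (4−j)! ways.
By inclusion–exclusion this is Σ_{j=0}^{4} (−1)^j C(4,j)·(4−j)!.
Computing: 24 − 24 + 12 − 4 + 1 = 9.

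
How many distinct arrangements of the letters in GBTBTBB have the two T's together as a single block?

30

Treat the 2 copies of T as a single block. The multiset to arrange is then {TT, B, B, B, B, G}, 6 items in all.
That gives (6)!/(4!) = 30 arrangements.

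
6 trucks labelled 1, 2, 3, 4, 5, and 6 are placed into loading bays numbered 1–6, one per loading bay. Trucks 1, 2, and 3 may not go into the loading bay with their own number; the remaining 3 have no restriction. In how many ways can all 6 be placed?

Let Aᵢ (for i ∈ {1, 2, 3}) be the placements that put truck i in its forbidden loading bay. Any j of these fix j positions, leaving (6−j)! ways to fill the rest, and there are C(3,j) ways to pick which j.
By inclusion–exclusion, the number of valid placements is Σ_{j=0}^{3} (−1)^j C(3,j)·(6−j)!.
Computing: 720 − 360 + 72 − 6 = 426.

426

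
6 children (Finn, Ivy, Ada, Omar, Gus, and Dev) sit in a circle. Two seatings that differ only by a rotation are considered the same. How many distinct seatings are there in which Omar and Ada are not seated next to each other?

Without the restriction there are (5)! = 120 seatings.
Seatings with Omar beside Ada: treat them as a block with 2 internal orders, giving 2 × (4)! = 48.
Subtracting, 120 − 48 = 72.

72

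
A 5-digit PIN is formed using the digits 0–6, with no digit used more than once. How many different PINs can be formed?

This is a permutation of 5 out of 7: P(7,5) = 7!/2!.
7 × 6 × 5 × 4 × 3 = 2520.

2520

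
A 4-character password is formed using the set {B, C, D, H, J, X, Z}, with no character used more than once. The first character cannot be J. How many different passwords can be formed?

720

The first character has 7−1 = 6 choices (anything except J).
The remaining 3 characters are filled from the other 6 symbols without repetition: 6 × 5 × 4 = 120.
Total: 6 × 120 = 720.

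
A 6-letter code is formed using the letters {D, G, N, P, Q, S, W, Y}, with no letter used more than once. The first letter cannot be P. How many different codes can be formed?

17640

The first letter has 8−1 = 7 choices (anything except P).
The remaining 5 letters are filled from the other 7 symbols without repetition: 7 × 6 × 5 × 4 × 3 = 2520.
Total: 7 × 2520 = 17640.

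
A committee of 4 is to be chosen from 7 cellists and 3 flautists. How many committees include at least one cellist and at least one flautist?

With no constraint there are C(10,4) = 210 possible selections.
Subtract selections that omit an entire group: no cellists → C(3,4) = 0; no flautists → C(7,4) = 35.
Both groups omitted at once is impossible, so 210 − 35 = 175.

175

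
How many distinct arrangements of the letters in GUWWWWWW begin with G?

Fix G in the first position and arrange the remaining 7 letters.
Those 7 letters have W appearing 6 times, giving (7)!/(6!) = 7.

7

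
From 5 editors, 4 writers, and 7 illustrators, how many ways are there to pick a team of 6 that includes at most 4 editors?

Split by how many editors are chosen (0 through 4).
Sum: C(5,0)·C(11,6) + C(5,1)·C(11,5) + C(5,2)·C(11,4) + C(5,3)·C(11,3) + C(5,4)·C(11,2) = 462 + 2310 + 3300 + 1650 + 275 = 7997.

7997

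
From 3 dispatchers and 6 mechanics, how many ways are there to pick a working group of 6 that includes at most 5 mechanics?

Split by how many mechanics are chosen (0 through 5).
Sum: C(6,0)·C(3,6) + C(6,1)·C(3,5) + C(6,2)·C(3,4) + C(6,3)·C(3,3) + C(6,4)·C(3,2) + C(6,5)·C(3,1) = 0 + 0 + 0 + 20 + 45 + 18 = 83.

83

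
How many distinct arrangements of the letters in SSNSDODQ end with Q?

Fix Q in the last position and arrange the remaining 7 letters.
Those 7 letters have D appearing twice and S appearing 3 times, giving (7)!/(3!·2!) = 420.

420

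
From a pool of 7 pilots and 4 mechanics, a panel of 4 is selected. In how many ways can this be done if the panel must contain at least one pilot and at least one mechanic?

294

Total 4-person selections from all 11: C(11,4) = 330.
Selections missing a whole group: no pilots → C(4,4) = 1; no mechanics → C(7,4) = 35.
Both groups omitted at once is impossible, so 330 − 36 = 294.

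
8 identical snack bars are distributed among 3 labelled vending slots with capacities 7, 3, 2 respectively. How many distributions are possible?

11

Without the upper bounds there are C(10,2) = 45 ways to split 8 among 3 vending slots.
Subtract solutions that violate a single cap (substitute x_i' = x_i − (cap_i+1)): x_1 ≥ 8 gives C(2,2) = 1; x_2 ≥ 4 gives C(6,2) = 15; x_3 ≥ 3 gives C(7,2) = 21. Together 37.
Add back pairs where two caps are both exceeded: 0 + 0 + 3 = 3.
By inclusion–exclusion the count is 45 − 37 + 3 = 11.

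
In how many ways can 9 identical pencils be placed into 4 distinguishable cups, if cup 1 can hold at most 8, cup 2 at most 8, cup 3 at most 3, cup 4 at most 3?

110

Ignoring the caps, the number of non-negative solutions to x_1+…+x_4 = 9 is C(12,3) = 220.
Subtract solutions that violate a single cap (substitute x_i' = x_i − (cap_i+1)): x_1 ≥ 9 gives C(3,3) = 1; x_2 ≥ 9 gives C(3,3) = 1; x_3 ≥ 4 gives C(8,3) = 56; x_4 ≥ 4 gives C(8,3) = 56. Together 114.
Add back pairs where two caps are both exceeded: 0 + 0 + 0 + 0 + 0 + 4 = 4.
By inclusion–exclusion the count is 220 − 114 + 4 = 110.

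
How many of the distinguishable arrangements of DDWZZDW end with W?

60

Fix W in the last position and arrange the remaining 6 letters.
Those 6 letters have D appearing 3 times and Z appearing twice, giving (6)!/(3!·2!) = 60.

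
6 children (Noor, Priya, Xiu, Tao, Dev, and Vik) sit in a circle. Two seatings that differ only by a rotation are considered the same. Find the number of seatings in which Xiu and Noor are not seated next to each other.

All circular seatings of 6 people number (5)! = 120.
Those with Xiu next to Noor: fuse the pair into one unit and seat 5 units around a circle — 2·(4)! = 48.
Subtracting, 120 − 48 = 72.

72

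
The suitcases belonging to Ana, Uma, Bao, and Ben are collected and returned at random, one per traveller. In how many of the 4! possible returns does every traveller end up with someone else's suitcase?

This is the derangement count D_4: permutations of 4 items with no fixed point.
By inclusion–exclusion this is Σ_{j=0}^{4} (−1)^j C(4,j)·(4−j)!.
Computing: 24 − 24 + 12 − 4 + 1 = 9.

9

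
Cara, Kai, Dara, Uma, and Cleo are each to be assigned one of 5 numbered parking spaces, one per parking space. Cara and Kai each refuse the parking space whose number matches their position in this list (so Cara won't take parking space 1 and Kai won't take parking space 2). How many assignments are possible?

78

Let Aᵢ (for i ∈ {1, 2}) be the placements that put person i in their forbidden parking space. Any j of these fix j positions, leaving (5−j)! ways to fill the rest, and there are C(2,j) ways to pick which j.
By inclusion–exclusion, the number of valid placements is Σ_{j=0}^{2} (−1)^j C(2,j)·(5−j)!.
Computing: 120 − 48 + 6 = 78.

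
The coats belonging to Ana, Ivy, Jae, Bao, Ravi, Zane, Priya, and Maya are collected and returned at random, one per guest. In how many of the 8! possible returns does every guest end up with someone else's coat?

Let Aᵢ be the assignments in which guest i gets their own coat. We want the size of the complement of A₁∪…∪A_8.
By inclusion–exclusion this is Σ_{j=0}^{8} (−1)^j C(8,j)·(8−j)!.
Computing: 40320 − 40320 + 20160 − 6720 + 1680 − 336 + 56 − 8 + 1 = 14833.

14833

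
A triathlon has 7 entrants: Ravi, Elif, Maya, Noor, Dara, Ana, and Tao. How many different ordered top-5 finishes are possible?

There are 7 choices for 1st place, 6 for 2nd, and so on down to 3 for position 5.
That gives 7 × 6 × 5 × 4 × 3 = 2520.

2520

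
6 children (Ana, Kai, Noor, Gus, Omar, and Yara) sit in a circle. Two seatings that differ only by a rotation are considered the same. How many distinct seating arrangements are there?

120

Seat Ana anywhere (absorbing the rotational symmetry), then permute the other 5: (5)! = 120.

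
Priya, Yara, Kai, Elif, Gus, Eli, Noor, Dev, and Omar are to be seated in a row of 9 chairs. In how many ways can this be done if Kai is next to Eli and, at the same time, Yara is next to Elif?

20160

Treat {Kai,Eli} as one block (2 orders) and {Yara,Elif} as another (2 orders).
That leaves 7 units to arrange: 2 × 2 × 7! = 4 × 5040 = 20160.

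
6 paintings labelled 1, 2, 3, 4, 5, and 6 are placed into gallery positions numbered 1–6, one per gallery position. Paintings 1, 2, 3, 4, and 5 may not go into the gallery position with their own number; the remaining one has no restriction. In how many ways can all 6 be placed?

Let Aᵢ (for 1 ≤ i ≤ 5) be the placements that put painting i in its forbidden gallery position. Any j of these fix j positions, leaving (6−j)! ways to fill the rest, and there are C(5,j) ways to pick which j.
By inclusion–exclusion, the number of valid placements is Σ_{j=0}^{5} (−1)^j C(5,j)·(6−j)!.
Computing: 720 − 600 + 240 − 60 + 10 − 1 = 309.

309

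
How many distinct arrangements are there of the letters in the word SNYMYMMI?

3360

The 8 letters of SNYMYMMI have repeats: M appearing 3 times and Y appearing twice.
The number of distinct arrangements is 8!/(3!·2!) = 40320/12 = 3360.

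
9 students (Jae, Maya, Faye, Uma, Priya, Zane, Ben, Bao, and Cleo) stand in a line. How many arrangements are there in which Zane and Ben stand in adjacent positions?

Treat {Zane, Ben} as a single unit. There are 8 units to order, and the pair itself can be ordered 2 ways.
That gives 2 × 8! = 2 × 40320 = 80640.

80640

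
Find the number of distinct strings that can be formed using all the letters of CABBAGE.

1260

CABBAGE has 7 letters with A appearing twice and B appearing twice.
The number of distinct arrangements is 7!/(2!·2!) = 5040/4 = 1260.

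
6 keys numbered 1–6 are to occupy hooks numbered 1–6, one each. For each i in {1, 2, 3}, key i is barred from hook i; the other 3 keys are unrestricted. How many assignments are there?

426

Let Aᵢ (for i ∈ {1, 2, 3}) be the placements that put key i in its forbidden hook. Any j of these fix j positions, leaving (6−j)! ways to fill the rest, and there are C(3,j) ways to pick which j.
By inclusion–exclusion, the number of valid placements is Σ_{j=0}^{3} (−1)^j C(3,j)·(6−j)!.
Computing: 720 − 360 + 72 − 6 = 426.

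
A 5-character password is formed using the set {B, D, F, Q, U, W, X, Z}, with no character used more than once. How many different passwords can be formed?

With no repetition, fill the 5 characters in order: 8 choices, then 7, down to 4.
That product is 8 × 7 × 6 × 5 × 4 = 6720.

6720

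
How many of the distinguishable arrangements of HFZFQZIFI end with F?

5040

Fix F in the last position and arrange the remaining 8 letters.
Those 8 letters have F appearing twice, I appearing twice, and Z appearing twice, giving (8)!/(2!·2!·2!) = 5040.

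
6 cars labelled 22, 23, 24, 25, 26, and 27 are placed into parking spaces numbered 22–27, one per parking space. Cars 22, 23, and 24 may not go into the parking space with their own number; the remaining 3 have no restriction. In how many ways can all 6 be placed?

Let Aᵢ (for i ∈ {22, 23, 24}) be the placements that put car i in its forbidden parking space. Any j of these fix j positions, leaving (6−j)! ways to fill the rest, and there are C(3,j) ways to pick which j.
By inclusion–exclusion, the number of valid placements is Σ_{j=0}^{3} (−1)^j C(3,j)·(6−j)!.
Computing: 720 − 360 + 72 − 6 = 426.

426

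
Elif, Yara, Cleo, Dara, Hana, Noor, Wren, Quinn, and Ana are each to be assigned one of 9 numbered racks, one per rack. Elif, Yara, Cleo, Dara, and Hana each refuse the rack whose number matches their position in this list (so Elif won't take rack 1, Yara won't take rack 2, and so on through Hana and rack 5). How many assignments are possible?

Let Aᵢ (for 1 ≤ i ≤ 5) be the placements that put person i in their forbidden rack. Any j of these fix j positions, leaving (9−j)! ways to fill the rest, and there are C(5,j) ways to pick which j.
By inclusion–exclusion, the number of valid placements is Σ_{j=0}^{5} (−1)^j C(5,j)·(9−j)!.
Computing: 362880 − 201600 + 50400 − 7200 + 600 − 24 = 205056.

205056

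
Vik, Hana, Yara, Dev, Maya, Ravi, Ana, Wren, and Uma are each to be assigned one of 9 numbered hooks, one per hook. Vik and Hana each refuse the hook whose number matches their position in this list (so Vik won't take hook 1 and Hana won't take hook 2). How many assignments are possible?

Let Aᵢ (for i ∈ {1, 2}) be the placements that put person i in their forbidden hook. Any j of these fix j positions, leaving (9−j)! ways to fill the rest, and there are C(2,j) ways to pick which j.
By inclusion–exclusion, the number of valid placements is Σ_{j=0}^{2} (−1)^j C(2,j)·(9−j)!.
Computing: 362880 − 80640 + 5040 = 287280.

287280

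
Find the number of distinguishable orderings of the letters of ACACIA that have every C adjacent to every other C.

Treat the 2 copies of C as a single block. The multiset to arrange is then {CC, A, A, A, I}, 5 items in all.
That gives (5)!/(3!) = 20 arrangements.

20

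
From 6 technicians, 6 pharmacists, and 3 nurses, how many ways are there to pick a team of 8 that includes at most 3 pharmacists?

4005

Split by how many pharmacists are chosen (0 through 3).
Sum: C(6,0)·C(9,8) + C(6,1)·C(9,7) + C(6,2)·C(9,6) + C(6,3)·C(9,5) = 9 + 216 + 1260 + 2520 = 4005.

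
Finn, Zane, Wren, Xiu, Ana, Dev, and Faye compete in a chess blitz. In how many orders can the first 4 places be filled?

There are 7 choices for 1st place, 6 for 2nd, and so on down to 4 for position 4.
That gives 7 × 6 × 5 × 4 = 840.

840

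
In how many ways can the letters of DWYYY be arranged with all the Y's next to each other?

6

Treat the 3 copies of Y as a single block. The multiset to arrange is then {YYY, D, W}, 3 items in all.
All 3 items are distinct, so there are (3)! = 6 arrangements.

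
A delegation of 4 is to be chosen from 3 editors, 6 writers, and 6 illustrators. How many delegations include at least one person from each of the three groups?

Total 4-person selections from all 15: C(15,4) = 1365.
Subtract selections that omit an entire group: no editors → C(12,4) = 495; no writers → C(9,4) = 126; no illustrators → C(9,4) = 126.
Add back selections omitting two groups (i.e. drawn from a single group): C(3,4) + C(6,4) + C(6,4) = 30.
By inclusion–exclusion: 1365 − 747 + 30 = 648.

648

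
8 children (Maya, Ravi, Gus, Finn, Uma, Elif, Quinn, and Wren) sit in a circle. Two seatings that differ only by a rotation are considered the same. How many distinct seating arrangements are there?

5040

Fix one person's seat to break rotational symmetry; the remaining 7 people can be arranged in (7)! = 5040 ways.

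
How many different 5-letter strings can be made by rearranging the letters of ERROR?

Letter multiplicities in ERROR: E×1, O×1, R×3.
Dividing 5! = 120 by 3! = 6 for the repeated letters gives 20.

20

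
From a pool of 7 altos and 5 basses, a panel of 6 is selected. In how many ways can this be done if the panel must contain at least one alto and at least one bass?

917

With no constraint there are C(12,6) = 924 possible selections.
Subtract selections that omit an entire group: no altos → C(5,6) = 0; no basses → C(7,6) = 7.
Both groups omitted at once is impossible, so 924 − 7 = 917.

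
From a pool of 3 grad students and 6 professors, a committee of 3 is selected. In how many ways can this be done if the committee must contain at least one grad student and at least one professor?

63

Total 3-person selections from all 9: C(9,3) = 84.
Subtract selections that omit an entire group: no grad students → C(6,3) = 20; no professors → C(3,3) = 1.
Both groups omitted at once is impossible, so 84 − 21 = 63.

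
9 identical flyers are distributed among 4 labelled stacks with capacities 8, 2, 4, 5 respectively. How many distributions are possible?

Ignoring the caps, the number of non-negative solutions to x_1+…+x_4 = 9 is C(12,3) = 220.
Subtract solutions that violate a single cap (substitute x_i' = x_i − (cap_i+1)): x_1 ≥ 9 gives C(3,3) = 1; x_2 ≥ 3 gives C(9,3) = 84; x_3 ≥ 5 gives C(7,3) = 35; x_4 ≥ 6 gives C(6,3) = 20. Together 140.
Add back pairs where two caps are both exceeded: 0 + 0 + 0 + 4 + 1 + 0 = 5.
By inclusion–exclusion the count is 220 − 140 + 5 = 85.

85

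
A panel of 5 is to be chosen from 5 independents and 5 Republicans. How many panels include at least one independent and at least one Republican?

Unrestricted: C(10,5) = 252 ways to pick any 5 of the 10.
Selections missing a whole group: no independents → C(5,5) = 1; no Republicans → C(5,5) = 1.
Both groups omitted at once is impossible, so 252 − 2 = 250.

250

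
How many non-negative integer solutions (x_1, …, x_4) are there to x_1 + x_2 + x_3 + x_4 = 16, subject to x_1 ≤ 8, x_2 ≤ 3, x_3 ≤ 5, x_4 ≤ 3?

Without the upper bounds there are C(19,3) = 969 ways to split 16 among 4 variables.
Subtract solutions that violate a single cap (substitute x_i' = x_i − (cap_i+1)): x_1 ≥ 9 gives C(10,3) = 120; x_2 ≥ 4 gives C(15,3) = 455; x_3 ≥ 6 gives C(13,3) = 286; x_4 ≥ 4 gives C(15,3) = 455. Together 1316.
Add back pairs where two caps are both exceeded: 20 + 4 + 20 + 84 + 165 + 84 = 377.
Subtract triples: 0 + 0 + 0 + 10 = 10.
By inclusion–exclusion the count is 969 − 1316 + 377 − 10 = 20.

20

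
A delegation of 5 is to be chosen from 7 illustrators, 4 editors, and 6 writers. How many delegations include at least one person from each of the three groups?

Total 5-person selections from all 17: C(17,5) = 6188.
Subtract selections that omit an entire group: no illustrators → C(10,5) = 252; no editors → C(13,5) = 1287; no writers → C(11,5) = 462.
Add back selections omitting two groups (i.e. drawn from a single group): C(7,5) + C(4,5) + C(6,5) = 27.
By inclusion–exclusion: 6188 − 2001 + 27 = 4214.

4214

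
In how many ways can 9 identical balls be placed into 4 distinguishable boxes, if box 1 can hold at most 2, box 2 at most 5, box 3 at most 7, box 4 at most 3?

Ignoring the caps, the number of non-negative solutions to x_1+…+x_4 = 9 is C(12,3) = 220.
Subtract solutions that violate a single cap (substitute x_i' = x_i − (cap_i+1)): x_1 ≥ 3 gives C(9,3) = 84; x_2 ≥ 6 gives C(6,3) = 20; x_3 ≥ 8 gives C(4,3) = 4; x_4 ≥ 4 gives C(8,3) = 56. Together 164.
Add back pairs where two caps are both exceeded: 1 + 0 + 10 + 0 + 0 + 0 = 11.
By inclusion–exclusion the count is 220 − 164 + 11 = 67.

67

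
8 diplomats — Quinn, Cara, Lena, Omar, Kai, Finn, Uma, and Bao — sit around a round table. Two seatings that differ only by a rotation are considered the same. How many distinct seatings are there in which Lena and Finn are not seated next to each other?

3600

All circular seatings of 8 people number (7)! = 5040.
Seatings with Lena beside Finn: treat them as a block with 2 internal orders, giving 2 × (6)! = 1440.
Subtracting, 5040 − 1440 = 3600.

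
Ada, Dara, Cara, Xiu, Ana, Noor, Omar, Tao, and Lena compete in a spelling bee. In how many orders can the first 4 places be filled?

This is an ordered selection of 4 from 9: P(9,4).
That gives 9 × 8 × 7 × 6 = 3024.

3024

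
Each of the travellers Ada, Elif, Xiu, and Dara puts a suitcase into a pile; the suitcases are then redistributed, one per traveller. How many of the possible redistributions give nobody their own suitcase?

Let Aᵢ be the assignments in which traveller i gets their own suitcase. We want the size of the complement of A₁∪…∪A_4.
By inclusion–exclusion this is Σ_{j=0}^{4} (−1)^j C(4,j)·(4−j)!.
Computing: 24 − 24 + 12 − 4 + 1 = 9.

9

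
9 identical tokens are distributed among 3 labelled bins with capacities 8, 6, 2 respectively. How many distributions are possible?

By stars and bars, unrestricted non-negative solutions to x_1+…+x_3 = 9 number C(9+2,2) = 55.
Subtract solutions that violate a single cap (substitute x_i' = x_i − (cap_i+1)): x_1 ≥ 9 gives C(2,2) = 1; x_2 ≥ 7 gives C(4,2) = 6; x_3 ≥ 3 gives C(8,2) = 28. Together 35.
No two caps can be exceeded simultaneously, so the pair terms are all 0.
By inclusion–exclusion the count is 55 − 35 + 0 = 20.

20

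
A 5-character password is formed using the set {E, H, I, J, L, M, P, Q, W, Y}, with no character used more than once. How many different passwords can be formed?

30240

Choose and order 5 of the 10 symbols: the first character has 10 options, the next 9, and so on down to 6.
That product is 10 × 9 × 8 × 7 × 6 = 30240.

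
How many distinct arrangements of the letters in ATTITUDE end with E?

840

Fix E in the last position and arrange the remaining 7 letters.
Those 7 letters have T appearing 3 times, giving (7)!/(3!) = 840.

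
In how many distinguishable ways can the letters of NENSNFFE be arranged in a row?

The 8 letters of NENSNFFE have repeats: E appearing twice, F appearing twice, and N appearing 3 times.
Dividing 8! = 40320 by 3!·2!·2! = 24 for the repeated letters gives 1680.

1680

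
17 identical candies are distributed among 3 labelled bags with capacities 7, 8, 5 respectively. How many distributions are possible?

Ignoring the caps, the number of non-negative solutions to x_1+…+x_3 = 17 is C(19,2) = 171.
Subtract solutions that violate a single cap (substitute x_i' = x_i − (cap_i+1)): x_1 ≥ 8 gives C(11,2) = 55; x_2 ≥ 9 gives C(10,2) = 45; x_3 ≥ 6 gives C(13,2) = 78. Together 178.
Add back pairs where two caps are both exceeded: 1 + 10 + 6 = 17.
By inclusion–exclusion the count is 171 − 178 + 17 = 10.

10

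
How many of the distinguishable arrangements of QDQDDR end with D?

30

With the last slot taken by D, it remains to arrange the other 5 letters (QQDDR).
Those 5 letters have D appearing twice and Q appearing twice, giving (5)!/(2!·2!) = 30.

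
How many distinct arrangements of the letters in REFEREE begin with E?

With the first slot taken by E, it remains to arrange the other 6 letters (RFEREE).
Those 6 letters have E appearing 3 times and R appearing twice, giving (6)!/(3!·2!) = 60.

60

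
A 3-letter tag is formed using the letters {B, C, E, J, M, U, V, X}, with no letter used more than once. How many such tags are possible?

336

This is a permutation of 3 out of 8: P(8,3) = 8!/5!.
That product is 8 × 7 × 6 = 336.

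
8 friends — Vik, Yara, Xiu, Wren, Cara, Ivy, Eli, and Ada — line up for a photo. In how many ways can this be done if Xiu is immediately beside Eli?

10080

Treat {Xiu, Eli} as a single unit. There are 7 units to order, and the pair itself can be ordered 2 ways.
That gives 2 × 7! = 2 × 5040 = 10080.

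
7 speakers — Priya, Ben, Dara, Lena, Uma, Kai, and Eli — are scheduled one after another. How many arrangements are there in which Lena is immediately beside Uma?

Treat {Lena, Uma} as a single unit. There are 6 units to order, and the pair itself can be ordered 2 ways.
So the count is 2·(6)! = 1440.

1440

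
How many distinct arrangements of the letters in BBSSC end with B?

12

Fix B in the last position and arrange the remaining 4 letters.
Those 4 letters have S appearing twice, giving (4)!/(2!) = 12.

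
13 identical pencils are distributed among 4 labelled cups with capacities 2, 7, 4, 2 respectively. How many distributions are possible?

Ignoring the caps, the number of non-negative solutions to x_1+…+x_4 = 13 is C(16,3) = 560.
Subtract solutions that violate a single cap (substitute x_i' = x_i − (cap_i+1)): x_1 ≥ 3 gives C(13,3) = 286; x_2 ≥ 8 gives C(8,3) = 56; x_3 ≥ 5 gives C(11,3) = 165; x_4 ≥ 3 gives C(13,3) = 286. Together 793.
Add back pairs where two caps are both exceeded: 10 + 56 + 120 + 1 + 10 + 56 = 253.
Subtract triples: 0 + 0 + 10 + 0 = 10.
By inclusion–exclusion the count is 560 − 793 + 253 − 10 = 10.

10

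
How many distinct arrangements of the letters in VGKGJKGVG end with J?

Fix J in the last position and arrange the remaining 8 letters.
Those 8 letters have G appearing 4 times, K appearing twice, and V appearing twice, giving (8)!/(4!·2!·2!) = 420.

420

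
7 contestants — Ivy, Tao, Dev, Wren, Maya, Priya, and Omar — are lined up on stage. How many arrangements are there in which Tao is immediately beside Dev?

1440

Glue Tao and Dev into one block (2 internal orders), leaving 6 units to arrange in a row.
So the count is 2·(6)! = 1440.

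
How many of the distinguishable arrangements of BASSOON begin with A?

180

Fix A in the first position and arrange the remaining 6 letters.
Those 6 letters have O appearing twice and S appearing twice, giving (6)!/(2!·2!) = 180.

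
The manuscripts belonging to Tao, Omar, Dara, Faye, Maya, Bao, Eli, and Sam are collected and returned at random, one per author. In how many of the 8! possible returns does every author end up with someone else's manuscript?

Let Aᵢ be the assignments in which author i gets their own manuscript. We want the size of the complement of A₁∪…∪A_8.
By inclusion–exclusion this is Σ_{j=0}^{8} (−1)^j C(8,j)·(8−j)!.
Computing: 40320 − 40320 + 20160 − 6720 + 1680 − 336 + 56 − 8 + 1 = 14833.

14833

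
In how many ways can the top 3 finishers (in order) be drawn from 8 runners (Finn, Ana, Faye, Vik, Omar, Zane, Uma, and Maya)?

336

This is an ordered selection of 3 from 8: P(8,3).
That gives 8 × 7 × 6 = 336.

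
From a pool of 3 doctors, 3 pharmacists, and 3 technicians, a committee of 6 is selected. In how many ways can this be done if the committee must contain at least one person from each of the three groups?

81

Unrestricted: C(9,6) = 84 ways to pick any 6 of the 9.
Selections missing a whole group: no doctors → C(6,6) = 1; no pharmacists → C(6,6) = 1; no technicians → C(6,6) = 1.
Add back selections omitting two groups (i.e. drawn from a single group): C(3,6) + C(3,6) + C(3,6) = 0.
By inclusion–exclusion: 84 − 3 + 0 = 81.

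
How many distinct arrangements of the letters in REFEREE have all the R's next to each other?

Treat the 2 copies of R as a single block. The multiset to arrange is then {RR, E, E, E, E, F}, 6 items in all.
That gives (6)!/(4!) = 30 arrangements.

30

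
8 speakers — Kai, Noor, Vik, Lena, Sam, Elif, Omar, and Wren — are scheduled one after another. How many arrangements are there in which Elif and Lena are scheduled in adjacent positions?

10080

Place the 6 others and the Elif-Lena pair as 7 objects in a line; the pair has 2 internal arrangements.
So the count is 2·(7)! = 10080.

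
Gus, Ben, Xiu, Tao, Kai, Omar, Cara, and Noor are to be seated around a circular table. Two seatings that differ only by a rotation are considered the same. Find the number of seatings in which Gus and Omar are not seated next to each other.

3600

Without the restriction there are (7)! = 5040 seatings.
Those with Gus next to Omar: fuse the pair into one unit and seat 7 units around a circle — 2·(6)! = 1440.
Subtracting, 5040 − 1440 = 3600.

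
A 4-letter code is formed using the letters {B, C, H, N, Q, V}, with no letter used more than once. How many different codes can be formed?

360

With no repetition, fill the 4 letters in order: 6 choices, then 5, down to 3.
6 × 5 × 4 × 3 = 360.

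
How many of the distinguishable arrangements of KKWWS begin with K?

12

Fix K in the first position and arrange the remaining 4 letters.
Those 4 letters have W appearing twice, giving (4)!/(2!) = 12.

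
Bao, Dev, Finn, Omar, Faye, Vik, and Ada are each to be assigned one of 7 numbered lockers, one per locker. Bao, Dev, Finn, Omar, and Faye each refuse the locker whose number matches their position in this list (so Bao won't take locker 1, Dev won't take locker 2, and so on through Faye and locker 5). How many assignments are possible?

2428

Let Aᵢ (for 1 ≤ i ≤ 5) be the placements that put person i in their forbidden locker. Any j of these fix j positions, leaving (7−j)! ways to fill the rest, and there are C(5,j) ways to pick which j.
By inclusion–exclusion, the number of valid placements is Σ_{j=0}^{5} (−1)^j C(5,j)·(7−j)!.
Computing: 5040 − 3600 + 1200 − 240 + 30 − 2 = 2428.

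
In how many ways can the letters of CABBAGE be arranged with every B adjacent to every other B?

Treat the 2 copies of B as a single block. The multiset to arrange is then {BB, A, A, C, E, G}, 6 items in all.
That gives (6)!/(2!) = 360 arrangements.

360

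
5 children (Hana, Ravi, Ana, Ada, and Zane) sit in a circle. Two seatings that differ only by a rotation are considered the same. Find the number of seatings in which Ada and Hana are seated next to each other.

Glue Ada and Hana into a block (2 internal orders). Seating 4 units around a circle gives (3)! arrangements.
So 2 × (3)! = 2 × 6 = 12.

12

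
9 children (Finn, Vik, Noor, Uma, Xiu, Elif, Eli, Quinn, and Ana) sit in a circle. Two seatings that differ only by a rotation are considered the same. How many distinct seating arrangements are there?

40320

Fix one person's seat to break rotational symmetry; the remaining 8 people can be arranged in (8)! = 40320 ways.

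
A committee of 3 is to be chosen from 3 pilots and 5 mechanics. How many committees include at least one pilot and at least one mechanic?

45

Unrestricted: C(8,3) = 56 ways to pick any 3 of the 8.
Subtract selections that omit an entire group: no pilots → C(5,3) = 10; no mechanics → C(3,3) = 1.
Both groups omitted at once is impossible, so 56 − 11 = 45.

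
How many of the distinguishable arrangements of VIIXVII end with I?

60

Fix I in the last position and arrange the remaining 6 letters.
Those 6 letters have I appearing 3 times and V appearing twice, giving (6)!/(3!·2!) = 60.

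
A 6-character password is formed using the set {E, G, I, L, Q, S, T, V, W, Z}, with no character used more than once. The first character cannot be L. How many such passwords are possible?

The first character has 10−1 = 9 choices (anything except L).
The remaining 5 characters are filled from the other 9 symbols without repetition: 9 × 8 × 7 × 6 × 5 = 15120.
Total: 9 × 15120 = 136080.

136080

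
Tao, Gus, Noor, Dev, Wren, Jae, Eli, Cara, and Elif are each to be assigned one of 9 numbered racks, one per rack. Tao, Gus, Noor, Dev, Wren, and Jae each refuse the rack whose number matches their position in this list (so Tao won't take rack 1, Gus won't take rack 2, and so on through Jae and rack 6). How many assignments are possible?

183822

Let Aᵢ (for 1 ≤ i ≤ 6) be the placements that put person i in their forbidden rack. Any j of these fix j positions, leaving (9−j)! ways to fill the rest, and there are C(6,j) ways to pick which j.
By inclusion–exclusion, the number of valid placements is Σ_{j=0}^{6} (−1)^j C(6,j)·(9−j)!.
Computing: 362880 − 241920 + 75600 − 14400 + 1800 − 144 + 6 = 183822.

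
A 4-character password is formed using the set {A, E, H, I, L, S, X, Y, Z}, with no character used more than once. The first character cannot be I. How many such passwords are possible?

The first character has 9−1 = 8 choices (anything except I).
The remaining 3 characters are filled from the other 8 symbols without repetition: 8 × 7 × 6 = 336.
Total: 8 × 336 = 2688.

2688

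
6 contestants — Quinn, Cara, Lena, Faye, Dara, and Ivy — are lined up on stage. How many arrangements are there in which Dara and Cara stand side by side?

240

Treat {Dara, Cara} as a single unit. There are 5 units to order, and the pair itself can be ordered 2 ways.
That gives 2 × 5! = 2 × 120 = 240.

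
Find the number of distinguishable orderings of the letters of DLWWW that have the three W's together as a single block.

6

Treat the 3 copies of W as a single block. The multiset to arrange is then {WWW, D, L}, 3 items in all.
All 3 items are distinct, so there are (3)! = 6 arrangements.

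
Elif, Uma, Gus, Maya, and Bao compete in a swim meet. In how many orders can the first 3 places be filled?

There are 5 choices for 1st place, 4 for 2nd, and 3 for 3rd.
That gives 5 × 4 × 3 = 60.

60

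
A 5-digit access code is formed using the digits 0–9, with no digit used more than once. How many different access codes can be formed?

With no repetition, fill the 5 digits in order: 10 choices, then 9, down to 6.
That product is 10 × 9 × 8 × 7 × 6 = 30240.

30240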